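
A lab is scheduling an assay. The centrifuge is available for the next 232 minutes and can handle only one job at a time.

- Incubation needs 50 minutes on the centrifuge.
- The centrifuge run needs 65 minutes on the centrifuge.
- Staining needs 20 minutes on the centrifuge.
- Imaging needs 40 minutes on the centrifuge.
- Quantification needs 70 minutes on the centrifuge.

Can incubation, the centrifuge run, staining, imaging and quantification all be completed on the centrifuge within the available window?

No

Running back to back, the jobs need 50 + 65 + 20 + 40 + 70 = 245 minutes on the centrifuge.
Since 245 > 232, they cannot all fit.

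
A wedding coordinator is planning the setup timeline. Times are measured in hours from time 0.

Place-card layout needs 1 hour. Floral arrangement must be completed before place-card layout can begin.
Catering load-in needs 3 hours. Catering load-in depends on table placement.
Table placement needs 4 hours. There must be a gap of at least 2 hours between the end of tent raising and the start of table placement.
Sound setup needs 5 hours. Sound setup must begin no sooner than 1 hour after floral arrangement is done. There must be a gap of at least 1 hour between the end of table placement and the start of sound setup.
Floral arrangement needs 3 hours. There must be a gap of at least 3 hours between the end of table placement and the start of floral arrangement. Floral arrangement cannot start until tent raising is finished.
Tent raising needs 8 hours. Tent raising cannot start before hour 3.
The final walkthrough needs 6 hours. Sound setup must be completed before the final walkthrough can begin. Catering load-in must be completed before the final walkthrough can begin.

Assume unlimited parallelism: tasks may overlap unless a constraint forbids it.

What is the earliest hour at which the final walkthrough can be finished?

35

Tent raising cannot begin until its own release at hour 3. It runs from hour 3 to 3 + 8 = hour 11.
After tent raising (finishes hour 11, plus 2-hour gap → hour 13), table placement can start at hour 13 and finishes at hour 17.
After table placement (finishes hour 17), catering load-in can start at hour 17 and finishes at hour 20.
Floral arrangement needs all of table placement (finishes hour 17, plus 3-hour gap → hour 20); tent raising (finishes hour 11). That puts its earliest start at hour 20; it finishes at 20 + 3 = hour 23.
For sound setup: floral arrangement (finishes hour 23, plus 1-hour gap → hour 24); table placement (finishes hour 17, plus 1-hour gap → hour 18). Taking the maximum gives a start of hour 24, and it finishes at 24 + 5 = hour 29.
The final walkthrough cannot start until sound setup (finishes hour 29); catering load-in (finishes hour 20). The controlling bound is hour 29, so the final walkthrough finishes at 29 + 6 = hour 35.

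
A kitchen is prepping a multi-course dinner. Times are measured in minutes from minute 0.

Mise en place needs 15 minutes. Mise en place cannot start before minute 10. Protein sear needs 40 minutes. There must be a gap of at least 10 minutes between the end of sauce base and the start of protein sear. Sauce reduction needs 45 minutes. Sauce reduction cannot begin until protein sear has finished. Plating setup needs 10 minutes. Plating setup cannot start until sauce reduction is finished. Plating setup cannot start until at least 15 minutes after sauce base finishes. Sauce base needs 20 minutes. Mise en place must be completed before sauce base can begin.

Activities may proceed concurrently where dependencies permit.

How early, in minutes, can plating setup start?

After its own release at minute 10, mise en place can start at minute 10 and finishes at minute 25.
Sauce base waits on mise en place (finishes minute 25), so it starts at minute 25 and finishes at 25 + 20 = minute 45.
Protein sear waits on sauce base (finishes minute 45, plus 10-minute gap → minute 55), so it starts at minute 55 and finishes at 55 + 40 = minute 95.
After protein sear (finishes minute 95), sauce reduction can start at minute 95 and finishes at minute 140.
Plating setup waits on sauce reduction (finishes minute 140); sauce base (finishes minute 45, plus 15-minute gap → minute 60). The latest of these is minute 140, which is the earliest plating setup can start.

140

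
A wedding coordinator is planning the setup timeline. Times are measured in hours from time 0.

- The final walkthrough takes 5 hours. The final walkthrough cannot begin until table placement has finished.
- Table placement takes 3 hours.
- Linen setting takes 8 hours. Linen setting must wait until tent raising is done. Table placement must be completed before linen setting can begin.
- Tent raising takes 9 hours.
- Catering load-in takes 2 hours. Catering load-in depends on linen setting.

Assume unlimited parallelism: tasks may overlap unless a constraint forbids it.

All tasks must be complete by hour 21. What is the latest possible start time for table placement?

8

Catering load-in has no dependents, so it just needs to finish by hour 21. Starting by 21 − 2 = hour 19 achieves that.
Linen setting has to be done before catering load-in (must start by hour 19). That means finishing by hour 19, i.e. starting by 19 − 8 = hour 11.
To finish by hour 21, the final walkthrough (duration 5) must start no later than hour 16.
Table placement must finish in time for linen setting (must start by hour 11); the final walkthrough (must start by hour 16). The tightest is hour 11, so table placement must start by 11 − 3 = hour 8.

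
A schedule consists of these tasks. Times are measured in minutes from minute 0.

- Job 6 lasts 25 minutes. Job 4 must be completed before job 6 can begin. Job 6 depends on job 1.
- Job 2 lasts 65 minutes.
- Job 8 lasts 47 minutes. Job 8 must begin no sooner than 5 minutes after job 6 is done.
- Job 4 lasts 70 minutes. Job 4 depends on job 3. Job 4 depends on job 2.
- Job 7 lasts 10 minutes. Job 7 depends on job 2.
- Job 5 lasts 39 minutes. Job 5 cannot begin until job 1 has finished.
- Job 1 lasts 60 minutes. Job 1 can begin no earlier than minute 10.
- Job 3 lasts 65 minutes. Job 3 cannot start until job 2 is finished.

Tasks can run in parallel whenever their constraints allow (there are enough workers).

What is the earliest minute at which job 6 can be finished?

Job 2 can start immediately at minute 0; it finishes at minute 65.
Job 3 waits on job 2 (finishes minute 65), so it starts at minute 65 and finishes at 65 + 65 = minute 130.
Job 4 needs all of job 3 (finishes minute 130); job 2 (finishes minute 65). That puts its earliest start at minute 130; it finishes at 130 + 70 = minute 200.
After its own release at minute 10, job 1 can start at minute 10 and finishes at minute 70.
Job 6 has to wait for job 4 (finishes minute 200); job 1 (finishes minute 70). The latest of these is minute 200, so job 6 runs minute 200 to 200 + 25 = minute 225.

225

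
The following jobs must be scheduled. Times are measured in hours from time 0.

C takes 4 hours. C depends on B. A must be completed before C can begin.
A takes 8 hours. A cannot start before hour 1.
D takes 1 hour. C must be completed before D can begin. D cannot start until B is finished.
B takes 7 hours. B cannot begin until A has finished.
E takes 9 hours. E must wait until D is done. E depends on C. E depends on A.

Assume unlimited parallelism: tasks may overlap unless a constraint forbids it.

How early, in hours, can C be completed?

20

A cannot begin until its own release at hour 1. It runs from hour 1 to 1 + 8 = hour 9.
B waits on A (finishes hour 9), so it starts at hour 9 and finishes at 9 + 7 = hour 16.
For C: B (finishes hour 16); A (finishes hour 9). Taking the maximum gives a start of hour 16, and it finishes at 16 + 4 = hour 20.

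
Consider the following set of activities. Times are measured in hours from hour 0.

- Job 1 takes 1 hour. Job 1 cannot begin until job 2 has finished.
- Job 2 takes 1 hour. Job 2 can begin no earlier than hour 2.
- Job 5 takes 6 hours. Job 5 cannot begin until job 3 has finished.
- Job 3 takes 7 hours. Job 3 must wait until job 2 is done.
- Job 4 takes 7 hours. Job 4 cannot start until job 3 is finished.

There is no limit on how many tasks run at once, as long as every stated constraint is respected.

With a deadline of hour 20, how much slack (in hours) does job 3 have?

Job 2 cannot begin until its own release at hour 2. It runs from hour 2 to 2 + 1 = hour 3.
Job 3 waits on job 2 (finishes hour 3), so it starts at hour 3 and finishes at 3 + 7 = hour 10.

Working backward from the deadline:
To finish by hour 20, job 4 (duration 7) must start no later than hour 13.
Job 5 has no dependents, so it just needs to finish by hour 20. Starting by 20 − 6 = hour 14 achieves that.
Job 3 must finish in time for job 4 (must start by hour 13); job 5 (must start by hour 14). The tightest is hour 13, so job 3 must start by 13 − 7 = hour 6.
So job 3 can start as early as hour 3 and as late as hour 6, giving 6 − 3 = 3 hours of slack.

3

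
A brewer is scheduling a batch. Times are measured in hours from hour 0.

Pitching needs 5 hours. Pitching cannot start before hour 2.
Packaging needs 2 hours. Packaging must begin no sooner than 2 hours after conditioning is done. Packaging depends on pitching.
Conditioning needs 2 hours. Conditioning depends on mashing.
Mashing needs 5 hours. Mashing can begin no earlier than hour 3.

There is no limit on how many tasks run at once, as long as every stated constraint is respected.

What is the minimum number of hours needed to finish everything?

14

Pitching cannot begin until its own release at hour 2. It runs from hour 2 to 2 + 5 = hour 7.
After its own release at hour 3, mashing can start at hour 3 and finishes at hour 8.
After mashing (finishes hour 8), conditioning can start at hour 8 and finishes at hour 10.
For packaging: conditioning (finishes hour 10, plus 2-hour gap → hour 12); pitching (finishes hour 7). Taking the maximum gives a start of hour 12, and it finishes at 12 + 2 = hour 14.
All tasks are finished once the last one completes. Finish times: Mashing at 8, Pitching at 7, Conditioning at 10, Packaging at 14. The latest is hour 14.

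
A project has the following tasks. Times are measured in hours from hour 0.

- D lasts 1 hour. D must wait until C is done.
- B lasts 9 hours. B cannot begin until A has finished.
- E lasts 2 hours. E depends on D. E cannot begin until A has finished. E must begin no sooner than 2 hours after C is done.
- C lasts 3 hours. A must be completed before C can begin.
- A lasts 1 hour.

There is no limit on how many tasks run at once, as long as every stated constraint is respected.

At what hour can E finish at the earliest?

8

A has no prerequisites, so it starts at hour 0 and finishes at hour 1.
C cannot begin until A (finishes hour 1). It runs from hour 1 to 1 + 3 = hour 4.
D cannot begin until C (finishes hour 4). It runs from hour 4 to 4 + 1 = hour 5.
E needs all of D (finishes hour 5); A (finishes hour 1); C (finishes hour 4, plus 2-hour gap → hour 6). That puts its earliest start at hour 6; it finishes at 6 + 2 = hour 8.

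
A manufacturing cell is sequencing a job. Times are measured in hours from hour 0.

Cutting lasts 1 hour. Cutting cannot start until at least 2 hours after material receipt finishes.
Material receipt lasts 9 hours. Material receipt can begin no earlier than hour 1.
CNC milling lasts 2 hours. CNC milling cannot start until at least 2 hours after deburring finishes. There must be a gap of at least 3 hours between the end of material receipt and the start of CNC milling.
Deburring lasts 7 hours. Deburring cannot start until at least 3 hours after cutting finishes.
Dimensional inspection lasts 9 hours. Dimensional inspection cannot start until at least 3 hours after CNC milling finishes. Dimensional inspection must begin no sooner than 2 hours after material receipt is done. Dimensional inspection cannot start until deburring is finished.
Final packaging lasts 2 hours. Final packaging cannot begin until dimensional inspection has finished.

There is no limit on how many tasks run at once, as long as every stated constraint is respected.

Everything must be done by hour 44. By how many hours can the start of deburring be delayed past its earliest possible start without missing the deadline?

3

After its own release at hour 1, material receipt can start at hour 1 and finishes at hour 10.
After material receipt (finishes hour 10, plus 2-hour gap → hour 12), cutting can start at hour 12 and finishes at hour 13.
After cutting (finishes hour 13, plus 3-hour gap → hour 16), deburring can start at hour 16 and finishes at hour 23.

Working backward from the deadline:
Final packaging has no dependents, so it just needs to finish by hour 44. Starting by 44 − 2 = hour 42 achieves that.
Since final packaging (must start by hour 42) depends on it, dimensional inspection must finish by hour 42. Backing off its 9-hour duration gives a latest start of hour 33.
Since dimensional inspection (must start by hour 33, minus 3-hour gap → hour 30) depends on it, CNC milling must finish by hour 30. Backing off its 2-hour duration gives a latest start of hour 28.
For deburring: CNC milling (must start by hour 28, minus 2-hour gap → hour 26); dimensional inspection (must start by hour 33). The most restrictive is hour 26; with a 7-hour duration, deburring must start by hour 19.
So deburring can start as early as hour 16 and as late as hour 19, giving 19 − 16 = 3 hours of slack.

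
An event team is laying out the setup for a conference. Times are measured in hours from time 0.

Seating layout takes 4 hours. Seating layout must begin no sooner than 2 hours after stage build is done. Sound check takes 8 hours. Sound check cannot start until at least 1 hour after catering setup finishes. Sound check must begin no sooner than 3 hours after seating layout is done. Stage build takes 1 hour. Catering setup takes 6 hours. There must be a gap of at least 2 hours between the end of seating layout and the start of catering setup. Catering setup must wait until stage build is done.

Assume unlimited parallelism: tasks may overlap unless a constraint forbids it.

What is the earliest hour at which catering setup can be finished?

15

Nothing blocks stage build, so it runs from hour 0 to hour 1.
Seating layout cannot begin until stage build (finishes hour 1, plus 2-hour gap → hour 3). It runs from hour 3 to 3 + 4 = hour 7.
Catering setup has to wait for seating layout (finishes hour 7, plus 2-hour gap → hour 9); stage build (finishes hour 1). The latest of these is hour 9, so catering setup runs hour 9 to 9 + 6 = hour 15.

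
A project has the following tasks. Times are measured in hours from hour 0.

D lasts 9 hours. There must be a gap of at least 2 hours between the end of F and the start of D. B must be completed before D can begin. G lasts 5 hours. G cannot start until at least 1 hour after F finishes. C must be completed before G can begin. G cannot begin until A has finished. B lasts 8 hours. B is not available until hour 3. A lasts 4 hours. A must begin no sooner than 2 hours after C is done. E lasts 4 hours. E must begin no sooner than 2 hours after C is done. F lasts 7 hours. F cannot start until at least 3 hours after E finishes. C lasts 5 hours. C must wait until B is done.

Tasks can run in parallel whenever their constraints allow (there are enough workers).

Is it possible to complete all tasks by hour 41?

No

B waits on its own release at hour 3, so it starts at hour 3 and finishes at 3 + 8 = hour 11.
After B (finishes hour 11), C can start at hour 11 and finishes at hour 16.
After C (finishes hour 16, plus 2-hour gap → hour 18), E can start at hour 18 and finishes at hour 22.
F waits on E (finishes hour 22, plus 3-hour gap → hour 25), so it starts at hour 25 and finishes at 25 + 7 = hour 32.
For D: F (finishes hour 32, plus 2-hour gap → hour 34); B (finishes hour 11). Taking the maximum gives a start of hour 34, and it finishes at 34 + 9 = hour 43.
A cannot begin until C (finishes hour 16, plus 2-hour gap → hour 18). It runs from hour 18 to 18 + 4 = hour 22.
G cannot start until F (finishes hour 32, plus 1-hour gap → hour 33); C (finishes hour 16); A (finishes hour 22). The controlling bound is hour 33, so G finishes at 33 + 5 = hour 38.
The earliest everything can be done is hour 43, which is after the deadline of 41, so it is not possible.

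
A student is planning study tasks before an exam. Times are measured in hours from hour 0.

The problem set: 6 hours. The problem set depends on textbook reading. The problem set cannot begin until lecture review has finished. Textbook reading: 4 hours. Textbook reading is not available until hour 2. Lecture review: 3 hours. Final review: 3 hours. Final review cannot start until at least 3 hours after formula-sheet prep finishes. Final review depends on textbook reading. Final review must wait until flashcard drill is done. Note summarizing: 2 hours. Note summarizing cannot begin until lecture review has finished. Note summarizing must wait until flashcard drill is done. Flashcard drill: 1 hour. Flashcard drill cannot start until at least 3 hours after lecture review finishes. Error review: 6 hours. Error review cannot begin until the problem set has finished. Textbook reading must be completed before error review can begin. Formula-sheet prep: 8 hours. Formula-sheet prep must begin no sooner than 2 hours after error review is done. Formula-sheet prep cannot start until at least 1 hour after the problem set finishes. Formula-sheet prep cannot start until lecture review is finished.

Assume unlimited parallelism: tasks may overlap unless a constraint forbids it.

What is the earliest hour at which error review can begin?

Nothing blocks lecture review, so it runs from hour 0 to hour 3.
Textbook reading cannot begin until its own release at hour 2. It runs from hour 2 to 2 + 4 = hour 6.
For the problem set: textbook reading (finishes hour 6); lecture review (finishes hour 3). Taking the maximum gives a start of hour 6, and it finishes at 6 + 6 = hour 12.
Error review waits on the problem set (finishes hour 12); textbook reading (finishes hour 6). The latest of these is hour 12, which is the earliest error review can start.

12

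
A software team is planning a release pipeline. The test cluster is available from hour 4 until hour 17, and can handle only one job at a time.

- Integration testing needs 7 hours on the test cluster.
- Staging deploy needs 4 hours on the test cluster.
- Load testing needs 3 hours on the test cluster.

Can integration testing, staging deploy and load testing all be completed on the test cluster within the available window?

No

The test cluster window is 17 − 4 = 13 hours.
Running back to back, the jobs need 7 + 4 + 3 = 14 hours on the test cluster.
Since 14 > 13, they cannot all fit.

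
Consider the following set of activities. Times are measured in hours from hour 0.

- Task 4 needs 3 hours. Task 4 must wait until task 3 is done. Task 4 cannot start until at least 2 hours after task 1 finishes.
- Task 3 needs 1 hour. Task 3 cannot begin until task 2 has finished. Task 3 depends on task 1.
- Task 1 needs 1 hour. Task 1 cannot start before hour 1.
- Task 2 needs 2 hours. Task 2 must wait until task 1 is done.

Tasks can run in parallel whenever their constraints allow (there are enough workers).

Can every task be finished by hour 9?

Yes

Task 1 cannot begin until its own release at hour 1. It runs from hour 1 to 1 + 1 = hour 2.
After task 1 (finishes hour 2), task 2 can start at hour 2 and finishes at hour 4.
Task 3 cannot start until task 2 (finishes hour 4); task 1 (finishes hour 2). The controlling bound is hour 4, so task 3 finishes at 4 + 1 = hour 5.
Task 4 needs all of task 3 (finishes hour 5); task 1 (finishes hour 2, plus 2-hour gap → hour 4). That puts its earliest start at hour 5; it finishes at 5 + 3 = hour 8.
Every task is finished by hour 8, which is no later than the deadline of 9, so the schedule is feasible.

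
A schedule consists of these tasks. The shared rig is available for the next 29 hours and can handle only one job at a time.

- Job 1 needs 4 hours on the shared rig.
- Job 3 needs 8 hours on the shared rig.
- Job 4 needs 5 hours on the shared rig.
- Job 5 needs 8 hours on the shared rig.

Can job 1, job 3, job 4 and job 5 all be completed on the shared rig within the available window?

Running back to back, the jobs need 4 + 8 + 5 + 8 = 25 hours on the shared rig.
Since 25 ≤ 29, they fit within the window.

Yes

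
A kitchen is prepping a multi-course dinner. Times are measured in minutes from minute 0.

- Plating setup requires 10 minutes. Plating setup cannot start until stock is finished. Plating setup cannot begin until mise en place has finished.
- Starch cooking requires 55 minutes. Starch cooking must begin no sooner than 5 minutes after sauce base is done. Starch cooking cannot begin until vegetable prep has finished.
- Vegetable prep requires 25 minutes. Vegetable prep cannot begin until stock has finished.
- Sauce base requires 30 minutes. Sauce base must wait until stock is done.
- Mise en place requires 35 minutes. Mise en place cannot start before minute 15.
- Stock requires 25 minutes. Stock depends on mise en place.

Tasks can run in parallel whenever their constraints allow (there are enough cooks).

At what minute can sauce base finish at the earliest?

Mise en place cannot begin until its own release at minute 15. It runs from minute 15 to 15 + 35 = minute 50.
After mise en place (finishes minute 50), stock can start at minute 50 and finishes at minute 75.
After stock (finishes minute 75), sauce base can start at minute 75 and finishes at minute 105.

105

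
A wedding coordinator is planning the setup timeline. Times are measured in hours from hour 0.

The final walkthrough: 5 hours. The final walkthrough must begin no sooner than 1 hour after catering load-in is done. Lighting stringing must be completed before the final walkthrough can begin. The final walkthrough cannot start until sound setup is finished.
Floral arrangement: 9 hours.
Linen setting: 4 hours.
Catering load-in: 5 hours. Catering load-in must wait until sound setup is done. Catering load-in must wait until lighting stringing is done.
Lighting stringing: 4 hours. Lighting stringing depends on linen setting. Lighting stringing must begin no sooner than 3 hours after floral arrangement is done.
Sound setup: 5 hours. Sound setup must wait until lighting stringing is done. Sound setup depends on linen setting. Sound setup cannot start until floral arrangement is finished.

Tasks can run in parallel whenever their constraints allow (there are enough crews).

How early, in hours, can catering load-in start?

21

Floral arrangement can start immediately at hour 0; it finishes at hour 9.
Nothing blocks linen setting, so it runs from hour 0 to hour 4.
Lighting stringing needs all of linen setting (finishes hour 4); floral arrangement (finishes hour 9, plus 3-hour gap → hour 12). That puts its earliest start at hour 12; it finishes at 12 + 4 = hour 16.
Sound setup cannot start until lighting stringing (finishes hour 16); linen setting (finishes hour 4); floral arrangement (finishes hour 9). The controlling bound is hour 16, so sound setup finishes at 16 + 5 = hour 21.
Catering load-in waits on sound setup (finishes hour 21); lighting stringing (finishes hour 16). The latest of these is hour 21, which is the earliest catering load-in can start.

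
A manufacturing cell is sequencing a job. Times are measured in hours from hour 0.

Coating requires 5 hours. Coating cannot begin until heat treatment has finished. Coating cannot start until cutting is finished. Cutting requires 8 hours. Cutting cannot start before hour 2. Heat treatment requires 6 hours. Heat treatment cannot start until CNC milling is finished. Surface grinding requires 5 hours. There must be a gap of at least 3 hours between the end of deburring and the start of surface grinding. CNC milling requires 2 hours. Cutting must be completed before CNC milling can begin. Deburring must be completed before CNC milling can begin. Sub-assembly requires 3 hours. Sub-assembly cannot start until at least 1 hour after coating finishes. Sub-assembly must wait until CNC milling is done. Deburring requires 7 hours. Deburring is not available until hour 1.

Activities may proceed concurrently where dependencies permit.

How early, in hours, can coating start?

18

Deburring waits on its own release at hour 1, so it starts at hour 1 and finishes at 1 + 7 = hour 8.
Cutting cannot begin until its own release at hour 2. It runs from hour 2 to 2 + 8 = hour 10.
CNC milling has to wait for cutting (finishes hour 10); deburring (finishes hour 8). The latest of these is hour 10, so CNC milling runs hour 10 to 10 + 2 = hour 12.
After CNC milling (finishes hour 12), heat treatment can start at hour 12 and finishes at hour 18.
Coating waits on heat treatment (finishes hour 18); cutting (finishes hour 10). The latest of these is hour 18, which is the earliest coating can start.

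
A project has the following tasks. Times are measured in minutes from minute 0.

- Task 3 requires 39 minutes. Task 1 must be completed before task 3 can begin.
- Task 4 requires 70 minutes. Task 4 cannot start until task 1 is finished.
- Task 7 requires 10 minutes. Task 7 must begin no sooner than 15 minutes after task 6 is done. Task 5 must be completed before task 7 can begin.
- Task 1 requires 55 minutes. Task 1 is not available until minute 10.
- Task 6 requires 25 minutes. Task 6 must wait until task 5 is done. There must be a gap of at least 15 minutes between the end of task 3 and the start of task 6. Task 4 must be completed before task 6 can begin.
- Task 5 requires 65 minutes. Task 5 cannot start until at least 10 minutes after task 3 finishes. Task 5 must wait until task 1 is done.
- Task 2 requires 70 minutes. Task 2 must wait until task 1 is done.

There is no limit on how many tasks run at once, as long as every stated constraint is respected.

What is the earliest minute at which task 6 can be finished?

Task 1 cannot begin until its own release at minute 10. It runs from minute 10 to 10 + 55 = minute 65.
Task 4 cannot begin until task 1 (finishes minute 65). It runs from minute 65 to 65 + 70 = minute 135.
After task 1 (finishes minute 65), task 3 can start at minute 65 and finishes at minute 104.
Task 5 needs all of task 3 (finishes minute 104, plus 10-minute gap → minute 114); task 1 (finishes minute 65). That puts its earliest start at minute 114; it finishes at 114 + 65 = minute 179.
Task 6 has to wait for task 5 (finishes minute 179); task 3 (finishes minute 104, plus 15-minute gap → minute 119); task 4 (finishes minute 135). The latest of these is minute 179, so task 6 runs minute 179 to 179 + 25 = minute 204.

204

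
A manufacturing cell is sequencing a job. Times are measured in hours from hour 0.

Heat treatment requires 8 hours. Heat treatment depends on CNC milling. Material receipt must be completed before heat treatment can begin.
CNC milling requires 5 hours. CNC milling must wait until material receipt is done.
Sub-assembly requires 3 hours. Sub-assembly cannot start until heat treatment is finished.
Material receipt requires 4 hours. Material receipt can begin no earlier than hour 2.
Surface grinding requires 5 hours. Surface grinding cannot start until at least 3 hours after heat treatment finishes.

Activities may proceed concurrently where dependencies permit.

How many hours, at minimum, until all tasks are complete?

Material receipt waits on its own release at hour 2, so it starts at hour 2 and finishes at 2 + 4 = hour 6.
CNC milling cannot begin until material receipt (finishes hour 6). It runs from hour 6 to 6 + 5 = hour 11.
Heat treatment has to wait for CNC milling (finishes hour 11); material receipt (finishes hour 6). The latest of these is hour 11, so heat treatment runs hour 11 to 11 + 8 = hour 19.
Sub-assembly cannot begin until heat treatment (finishes hour 19). It runs from hour 19 to 19 + 3 = hour 22.
Surface grinding cannot begin until heat treatment (finishes hour 19, plus 3-hour gap → hour 22). It runs from hour 22 to 22 + 5 = hour 27.
All tasks are finished once the last one completes. Finish times: Material receipt at 6, CNC milling at 11, Heat treatment at 19, Surface grinding at 27, Sub-assembly at 22. The latest is hour 27.

27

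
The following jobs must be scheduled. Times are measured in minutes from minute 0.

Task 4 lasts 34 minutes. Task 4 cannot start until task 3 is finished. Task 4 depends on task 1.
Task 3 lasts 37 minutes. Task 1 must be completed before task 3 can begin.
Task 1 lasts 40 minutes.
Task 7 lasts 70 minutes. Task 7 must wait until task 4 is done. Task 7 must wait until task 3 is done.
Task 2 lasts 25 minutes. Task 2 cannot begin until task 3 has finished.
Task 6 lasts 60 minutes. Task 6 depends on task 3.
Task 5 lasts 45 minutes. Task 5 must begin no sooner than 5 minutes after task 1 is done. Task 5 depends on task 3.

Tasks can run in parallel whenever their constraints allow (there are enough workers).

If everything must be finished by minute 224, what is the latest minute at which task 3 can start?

Nothing follows task 2; the deadline of minute 224 is its only limit. It must start by 224 − 25 = minute 199.
Task 7 has no dependents, so it just needs to finish by minute 224. Starting by 224 − 70 = minute 154 achieves that.
Since task 7 (must start by minute 154) depends on it, task 4 must finish by minute 154. Backing off its 34-minute duration gives a latest start of minute 120.
Task 5 must finish by minute 224; it takes 45 minutes, so it must start by 224 − 45 = minute 179.
Nothing follows task 6; the deadline of minute 224 is its only limit. It must start by 224 − 60 = minute 164.
Task 3 must finish in time for task 2 (must start by minute 199); task 4 (must start by minute 120); task 5 (must start by minute 179); task 6 (must start by minute 164); task 7 (must start by minute 154). The tightest is minute 120, so task 3 must start by 120 − 37 = minute 83.

83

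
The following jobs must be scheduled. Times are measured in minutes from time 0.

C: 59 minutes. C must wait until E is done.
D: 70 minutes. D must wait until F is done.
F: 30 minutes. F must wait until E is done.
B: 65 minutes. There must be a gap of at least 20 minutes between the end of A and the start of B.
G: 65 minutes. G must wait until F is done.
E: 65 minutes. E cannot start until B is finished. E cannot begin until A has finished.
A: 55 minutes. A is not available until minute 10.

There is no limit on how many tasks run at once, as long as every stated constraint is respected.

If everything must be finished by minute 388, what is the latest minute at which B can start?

158

C must finish by minute 388; it takes 59 minutes, so it must start by 388 − 59 = minute 329.
Nothing follows D; the deadline of minute 388 is its only limit. It must start by 388 − 70 = minute 318.
G has no dependents, so it just needs to finish by minute 388. Starting by 388 − 65 = minute 323 achieves that.
For F: D (must start by minute 318); G (must start by minute 323). The most restrictive is minute 318; with a 30-minute duration, F must start by minute 288.
E feeds C (must start by minute 329); F (must start by minute 288). Taking the minimum, E must finish by minute 288 and start by 288 − 65 = minute 223.
B feeds into E (must start by minute 223); so B must finish by minute 223 and therefore start by minute 158.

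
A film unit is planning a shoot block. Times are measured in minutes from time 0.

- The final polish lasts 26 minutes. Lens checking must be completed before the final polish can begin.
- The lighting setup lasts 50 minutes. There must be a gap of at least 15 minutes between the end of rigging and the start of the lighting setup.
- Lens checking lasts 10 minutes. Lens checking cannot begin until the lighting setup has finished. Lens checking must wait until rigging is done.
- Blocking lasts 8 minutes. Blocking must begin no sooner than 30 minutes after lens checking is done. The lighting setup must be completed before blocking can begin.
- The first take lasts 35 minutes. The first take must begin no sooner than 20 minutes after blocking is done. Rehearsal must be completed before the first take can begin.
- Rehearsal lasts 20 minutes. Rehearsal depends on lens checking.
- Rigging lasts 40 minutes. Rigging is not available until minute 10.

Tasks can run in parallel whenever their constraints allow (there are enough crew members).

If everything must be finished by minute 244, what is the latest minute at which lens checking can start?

141

The first take has no dependents, so it just needs to finish by minute 244. Starting by 244 − 35 = minute 209 achieves that.
Blocking has to be done before the first take (must start by minute 209, minus 20-minute gap → minute 189). That means finishing by minute 189, i.e. starting by 189 − 8 = minute 181.
Rehearsal must finish before the first take (must start by minute 209). With a 20-minute duration, rehearsal must start by 209 − 20 = minute 189.
The final polish must finish by minute 244; it takes 26 minutes, so it must start by 244 − 26 = minute 218.
Lens checking feeds blocking (must start by minute 181, minus 30-minute gap → minute 151); rehearsal (must start by minute 189); the final polish (must start by minute 218). Taking the minimum, lens checking must finish by minute 151 and start by 151 − 10 = minute 141.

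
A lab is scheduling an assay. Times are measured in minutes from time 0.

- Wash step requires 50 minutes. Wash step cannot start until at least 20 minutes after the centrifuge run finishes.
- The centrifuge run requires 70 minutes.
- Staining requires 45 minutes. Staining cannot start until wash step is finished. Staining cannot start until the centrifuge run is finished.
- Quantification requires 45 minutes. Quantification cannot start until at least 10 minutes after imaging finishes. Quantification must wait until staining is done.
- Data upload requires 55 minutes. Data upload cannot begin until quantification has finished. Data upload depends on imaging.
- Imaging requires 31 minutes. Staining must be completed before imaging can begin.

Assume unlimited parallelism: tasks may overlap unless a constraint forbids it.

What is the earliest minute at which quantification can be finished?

271

The centrifuge run has no prerequisites, so it starts at minute 0 and finishes at minute 70.
Wash step waits on the centrifuge run (finishes minute 70, plus 20-minute gap → minute 90), so it starts at minute 90 and finishes at 90 + 50 = minute 140.
For staining: wash step (finishes minute 140); the centrifuge run (finishes minute 70). Taking the maximum gives a start of minute 140, and it finishes at 140 + 45 = minute 185.
Imaging cannot begin until staining (finishes minute 185). It runs from minute 185 to 185 + 31 = minute 216.
Quantification has to wait for imaging (finishes minute 216, plus 10-minute gap → minute 226); staining (finishes minute 185). The latest of these is minute 226, so quantification runs minute 226 to 226 + 45 = minute 271.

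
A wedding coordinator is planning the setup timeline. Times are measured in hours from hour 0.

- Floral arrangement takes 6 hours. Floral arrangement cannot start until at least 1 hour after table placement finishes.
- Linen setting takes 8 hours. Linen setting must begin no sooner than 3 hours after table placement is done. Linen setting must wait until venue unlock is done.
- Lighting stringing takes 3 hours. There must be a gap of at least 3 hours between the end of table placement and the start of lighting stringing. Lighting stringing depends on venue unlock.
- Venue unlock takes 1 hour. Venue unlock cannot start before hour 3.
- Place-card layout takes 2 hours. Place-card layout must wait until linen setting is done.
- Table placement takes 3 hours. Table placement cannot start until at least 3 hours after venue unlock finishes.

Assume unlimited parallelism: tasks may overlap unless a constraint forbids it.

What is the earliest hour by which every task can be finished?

23

Venue unlock cannot begin until its own release at hour 3. It runs from hour 3 to 3 + 1 = hour 4.
After venue unlock (finishes hour 4, plus 3-hour gap → hour 7), table placement can start at hour 7 and finishes at hour 10.
Lighting stringing needs all of table placement (finishes hour 10, plus 3-hour gap → hour 13); venue unlock (finishes hour 4). That puts its earliest start at hour 13; it finishes at 13 + 3 = hour 16.
Floral arrangement cannot begin until table placement (finishes hour 10, plus 1-hour gap → hour 11). It runs from hour 11 to 11 + 6 = hour 17.
For linen setting: table placement (finishes hour 10, plus 3-hour gap → hour 13); venue unlock (finishes hour 4). Taking the maximum gives a start of hour 13, and it finishes at 13 + 8 = hour 21.
Place-card layout cannot begin until linen setting (finishes hour 21). It runs from hour 21 to 21 + 2 = hour 23.
All tasks are finished once the last one completes. Finish times: Venue unlock at 4, Table placement at 10, Linen setting at 21, Floral arrangement at 17, Lighting stringing at 16, Place-card layout at 23. The latest is hour 23.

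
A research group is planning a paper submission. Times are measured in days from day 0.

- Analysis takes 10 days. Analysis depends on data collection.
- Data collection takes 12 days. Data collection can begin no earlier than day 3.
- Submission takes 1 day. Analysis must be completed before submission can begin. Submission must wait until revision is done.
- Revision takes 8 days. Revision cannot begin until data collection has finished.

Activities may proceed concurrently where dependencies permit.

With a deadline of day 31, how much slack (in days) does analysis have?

Data collection waits on its own release at day 3, so it starts at day 3 and finishes at 3 + 12 = day 15.
Analysis cannot begin until data collection (finishes day 15). It runs from day 15 to 15 + 10 = day 25.

Working backward from the deadline:
Submission has no dependents, so it just needs to finish by day 31. Starting by 31 − 1 = day 30 achieves that.
Analysis has to be done before submission (must start by day 30). That means finishing by day 30, i.e. starting by 30 − 10 = day 20.
So analysis can start as early as day 15 and as late as day 20, giving 20 − 15 = 5 days of slack.

5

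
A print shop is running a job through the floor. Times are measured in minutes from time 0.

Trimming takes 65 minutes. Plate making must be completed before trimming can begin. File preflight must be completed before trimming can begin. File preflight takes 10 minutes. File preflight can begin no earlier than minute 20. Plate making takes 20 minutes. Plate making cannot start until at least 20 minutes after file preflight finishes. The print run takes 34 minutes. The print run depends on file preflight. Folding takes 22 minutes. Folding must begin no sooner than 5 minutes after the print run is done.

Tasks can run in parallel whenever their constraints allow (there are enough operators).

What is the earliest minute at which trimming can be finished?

File preflight cannot begin until its own release at minute 20. It runs from minute 20 to 20 + 10 = minute 30.
After file preflight (finishes minute 30, plus 20-minute gap → minute 50), plate making can start at minute 50 and finishes at minute 70.
Trimming needs all of plate making (finishes minute 70); file preflight (finishes minute 30). That puts its earliest start at minute 70; it finishes at 70 + 65 = minute 135.

135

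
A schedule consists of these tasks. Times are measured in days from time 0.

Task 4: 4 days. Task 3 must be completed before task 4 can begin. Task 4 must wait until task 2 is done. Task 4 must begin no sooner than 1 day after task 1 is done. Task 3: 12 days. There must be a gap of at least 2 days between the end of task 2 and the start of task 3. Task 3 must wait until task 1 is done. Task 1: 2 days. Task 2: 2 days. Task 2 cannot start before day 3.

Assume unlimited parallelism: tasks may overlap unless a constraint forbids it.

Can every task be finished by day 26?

Yes

Task 2 waits on its own release at day 3, so it starts at day 3 and finishes at 3 + 2 = day 5.
Task 1 can start immediately at day 0; it finishes at day 2.
For task 3: task 2 (finishes day 5, plus 2-day gap → day 7); task 1 (finishes day 2). Taking the maximum gives a start of day 7, and it finishes at 7 + 12 = day 19.
Task 4 needs all of task 3 (finishes day 19); task 2 (finishes day 5); task 1 (finishes day 2, plus 1-day gap → day 3). That puts its earliest start at day 19; it finishes at 19 + 4 = day 23.
Every task is finished by day 23, which is no later than the deadline of 26, so the schedule is feasible.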